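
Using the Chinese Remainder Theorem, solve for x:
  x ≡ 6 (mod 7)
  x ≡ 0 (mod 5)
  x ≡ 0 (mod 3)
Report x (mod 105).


Moduli 7, 5, 3 are pairwise coprime; by CRT there is a unique solution modulo M = 7 · 5 · 3 = 105.
Solve pairwise, accumulating the modulus:
  Start with x ≡ 6 (mod 7).
  Combine with x ≡ 0 (mod 5): since gcd(7, 5) = 1, we get a unique residue mod 35.
    Write x = 6 + 7·t and substitute into x ≡ 0 (mod 5): 7·t ≡ 0 − 6 = -6 (mod 5).
    Reduce coefficients mod 5: 2·t ≡ 4 (mod 5).
    The inverse of 2 mod 5 is 3 (since 2·3 = 6 = 1·5 + 1), so t ≡ 3·4 = 12 ≡ 2 (mod 5).
    Then x = 6 + 7·2 = 20, valid modulo lcm(7, 5) = 35: x ≡ 20 (mod 35).
  Combine with x ≡ 0 (mod 3): since gcd(35, 3) = 1, we get a unique residue mod 105.
    Write x = 20 + 35·t and substitute into x ≡ 0 (mod 3): 35·t ≡ 0 − 20 = -20 (mod 3).
    Reduce coefficients mod 3: 2·t ≡ 1 (mod 3).
    The inverse of 2 mod 3 is 2 (since 2·2 = 4 = 1·3 + 1), so t ≡ 2·1 = 2 ≡ 2 (mod 3).
    Then x = 20 + 35·2 = 90, valid modulo lcm(35, 3) = 105: x ≡ 90 (mod 105).
Verify: 90 mod 7 = 6 ✓, 90 mod 5 = 0 ✓, 90 mod 3 = 0 ✓.

x ≡ 90 (mod 105).


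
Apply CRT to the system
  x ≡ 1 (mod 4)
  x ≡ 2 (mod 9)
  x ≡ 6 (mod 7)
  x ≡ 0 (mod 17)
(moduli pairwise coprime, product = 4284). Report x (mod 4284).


Product of moduli M = 4 · 9 · 7 · 17 = 4284.
Merge one congruence at a time:
  Start: x ≡ 1 (mod 4).
  Combine with x ≡ 2 (mod 9); new modulus lcm = 36.
    Write x = 1 + 4·t and substitute into x ≡ 2 (mod 9): 4·t ≡ 2 − 1 = 1 (mod 9).
    The inverse of 4 mod 9 is 7 (since 4·7 = 28 = 3·9 + 1), so t ≡ 7·1 = 7 ≡ 7 (mod 9).
    Then x = 1 + 4·7 = 29, valid modulo lcm(4, 9) = 36: x ≡ 29 (mod 36).
  Combine with x ≡ 6 (mod 7); new modulus lcm = 252.
    Write x = 29 + 36·t and substitute into x ≡ 6 (mod 7): 36·t ≡ 6 − 29 = -23 (mod 7).
    Reduce coefficients mod 7: 1·t ≡ 5 (mod 7).
    So t ≡ 5 (mod 7).
    Then x = 29 + 36·5 = 209, valid modulo lcm(36, 7) = 252: x ≡ 209 (mod 252).
  Combine with x ≡ 0 (mod 17); new modulus lcm = 4284.
    Write x = 209 + 252·t and substitute into x ≡ 0 (mod 17): 252·t ≡ 0 − 209 = -209 (mod 17).
    Reduce coefficients mod 17: 14·t ≡ 12 (mod 17).
    The inverse of 14 mod 17 is 11 (since 14·11 = 154 = 9·17 + 1), so t ≡ 11·12 = 132 ≡ 13 (mod 17).
    Then x = 209 + 252·13 = 3485, valid modulo lcm(252, 17) = 4284: x ≡ 3485 (mod 4284).
Verify against each original: 3485 mod 4 = 1, 3485 mod 9 = 2, 3485 mod 7 = 6, 3485 mod 17 = 0.

x ≡ 3485 (mod 4284).


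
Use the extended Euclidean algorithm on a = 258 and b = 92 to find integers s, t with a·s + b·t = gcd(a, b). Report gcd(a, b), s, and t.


Euclidean algorithm on (258, 92) — divide until remainder is 0:
  258 = 2 · 92 + 74
  92 = 1 · 74 + 18
  74 = 4 · 18 + 2
  18 = 9 · 2 + 0
gcd(258, 92) = 2.
Track Bezout coefficients alongside the remainders: start with r₀ = 258 = a·1 + b·0 (s = 1, t = 0) and r₁ = 92 = a·0 + b·1 (s = 0, t = 1); each new remainder r_{k+1} = r_{k-1} − q_k·r_k inherits s_{k+1} = s_{k-1} − q_k·s_k, t_{k+1} = t_{k-1} − q_k·t_k, so r_k = a·s_k + b·t_k at every step:
  q = 2: r = 74, s = 1 − 2·0 = 1, t = 0 − 2·1 = -2  (check: 258·1 + 92·(-2) = 74)
  q = 1: r = 18, s = 0 − 1·1 = -1, t = 1 − 1·(-2) = 3  (check: 258·(-1) + 92·3 = 18)
  q = 4: r = 2, s = 1 − 4·(-1) = 5, t = -2 − 4·3 = -14  (check: 258·5 + 92·(-14) = 2)
The row with r = 2 (the gcd) gives the Bezout coefficients s = 5, t = -14.
Result: 258 · (5) + 92 · (-14) = 2.

gcd(258, 92) = 2; s = 5, t = -14 (check: 258·5 + 92·(-14) = 2).


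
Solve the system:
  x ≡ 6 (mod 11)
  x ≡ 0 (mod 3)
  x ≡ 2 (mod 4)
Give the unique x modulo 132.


Moduli 11, 3, 4 are pairwise coprime; by CRT there is a unique solution modulo M = 11 · 3 · 4 = 132.
Solve pairwise, accumulating the modulus:
  Start with x ≡ 6 (mod 11).
  Combine with x ≡ 0 (mod 3): since gcd(11, 3) = 1, we get a unique residue mod 33.
    Write x = 6 + 11·t and substitute into x ≡ 0 (mod 3): 11·t ≡ 0 − 6 = -6 (mod 3).
    Reduce coefficients mod 3: 2·t ≡ 0 (mod 3).
    The inverse of 2 mod 3 is 2 (since 2·2 = 4 = 1·3 + 1), so t ≡ 2·0 = 0 ≡ 0 (mod 3).
    Then x = 6 + 11·0 = 6, valid modulo lcm(11, 3) = 33: x ≡ 6 (mod 33).
  Combine with x ≡ 2 (mod 4): since gcd(33, 4) = 1, we get a unique residue mod 132.
    Write x = 6 + 33·t and substitute into x ≡ 2 (mod 4): 33·t ≡ 2 − 6 = -4 (mod 4).
    Reduce coefficients mod 4: 1·t ≡ 0 (mod 4).
    So t ≡ 0 (mod 4).
    Then x = 6 + 33·0 = 6, valid modulo lcm(33, 4) = 132: x ≡ 6 (mod 132).
Verify: 6 mod 11 = 6 ✓, 6 mod 3 = 0 ✓, 6 mod 4 = 2 ✓.

x ≡ 6 (mod 132).


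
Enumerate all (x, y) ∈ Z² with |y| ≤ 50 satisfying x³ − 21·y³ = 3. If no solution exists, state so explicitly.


The equation is x³ - 21y³ = 3. For fixed y, x³ = 21·y³ + 3, so a solution requires the RHS to be a perfect cube.
Strategy: iterate y from -50 to 50, compute RHS = 21·y³ + 3, and check whether it is a (positive or negative) perfect cube.
Check small values of y:
  y = 0: RHS = 3 is not a perfect cube.
  y = 1: RHS = 24 is not a perfect cube.
  y = -1: RHS = -18 is not a perfect cube.
  y = 2: RHS = 171 is not a perfect cube.
  y = -2: RHS = -165 is not a perfect cube.
  y = 3: RHS = 570 is not a perfect cube.
  y = -3: RHS = -564 is not a perfect cube.
Continuing the search up to |y| = 50 finds no solutions either.
No (x, y) in the scanned range satisfies the equation.

No integer solutions with |y| ≤ 50.


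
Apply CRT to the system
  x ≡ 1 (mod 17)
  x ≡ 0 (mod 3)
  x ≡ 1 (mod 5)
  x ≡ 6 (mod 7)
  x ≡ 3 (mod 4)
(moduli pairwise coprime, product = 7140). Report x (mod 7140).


Product of moduli M = 17 · 3 · 5 · 7 · 4 = 7140.
Merge one congruence at a time:
  Start: x ≡ 1 (mod 17).
  Combine with x ≡ 0 (mod 3); new modulus lcm = 51.
    Write x = 1 + 17·t and substitute into x ≡ 0 (mod 3): 17·t ≡ 0 − 1 = -1 (mod 3).
    Reduce coefficients mod 3: 2·t ≡ 2 (mod 3).
    The inverse of 2 mod 3 is 2 (since 2·2 = 4 = 1·3 + 1), so t ≡ 2·2 = 4 ≡ 1 (mod 3).
    Then x = 1 + 17·1 = 18, valid modulo lcm(17, 3) = 51: x ≡ 18 (mod 51).
  Combine with x ≡ 1 (mod 5); new modulus lcm = 255.
    Write x = 18 + 51·t and substitute into x ≡ 1 (mod 5): 51·t ≡ 1 − 18 = -17 (mod 5).
    Reduce coefficients mod 5: 1·t ≡ 3 (mod 5).
    So t ≡ 3 (mod 5).
    Then x = 18 + 51·3 = 171, valid modulo lcm(51, 5) = 255: x ≡ 171 (mod 255).
  Combine with x ≡ 6 (mod 7); new modulus lcm = 1785.
    Write x = 171 + 255·t and substitute into x ≡ 6 (mod 7): 255·t ≡ 6 − 171 = -165 (mod 7).
    Reduce coefficients mod 7: 3·t ≡ 3 (mod 7).
    The inverse of 3 mod 7 is 5 (since 3·5 = 15 = 2·7 + 1), so t ≡ 5·3 = 15 ≡ 1 (mod 7).
    Then x = 171 + 255·1 = 426, valid modulo lcm(255, 7) = 1785: x ≡ 426 (mod 1785).
  Combine with x ≡ 3 (mod 4); new modulus lcm = 7140.
    Write x = 426 + 1785·t and substitute into x ≡ 3 (mod 4): 1785·t ≡ 3 − 426 = -423 (mod 4).
    Reduce coefficients mod 4: 1·t ≡ 1 (mod 4).
    So t ≡ 1 (mod 4).
    Then x = 426 + 1785·1 = 2211, valid modulo lcm(1785, 4) = 7140: x ≡ 2211 (mod 7140).
Verify against each original: 2211 mod 17 = 1, 2211 mod 3 = 0, 2211 mod 5 = 1, 2211 mod 7 = 6, 2211 mod 4 = 3.

x ≡ 2211 (mod 7140).


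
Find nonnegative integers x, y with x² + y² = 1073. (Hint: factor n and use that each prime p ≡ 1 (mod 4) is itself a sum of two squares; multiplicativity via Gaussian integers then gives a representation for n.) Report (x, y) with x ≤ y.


Step 1: Factor n = 1073 = 29 · 37.
Step 2: Check the mod-4 condition on each prime factor: 29 ≡ 1 (mod 4), exponent 1; 37 ≡ 1 (mod 4), exponent 1.
All primes ≡ 3 (mod 4) appear to even exponent (or don't appear), so by the two-squares theorem n IS expressible as a sum of two squares.
Step 3: Build a representation. Here n = 29 · 37 is a product of primes ≡ 1 (mod 4). Each prime p ≡ 1 (mod 4) is itself a sum of two squares; find a² by testing p − a² for a perfect square:
  29: 29 − 1² = 28, 29 − 2² = 25 = 5² ⇒ 29 = 2² + 5².
  37: 37 − 1² = 36 = 6² ⇒ 37 = 1² + 6².
  Combine using the Brahmagupta–Fibonacci identity (a² + b²)(c² + d²) = (ac − bd)² + (ad + bc)² = (ac + bd)² + (ad − bc)²:
  29 · 37 = 1073: from (2² + 5²)(1² + 6²), take (2·1 − 5·6, 2·6 + 5·1) = (2 − 30, 12 + 5) = (-28, 17); dropping signs (only squares matter) gives (28, 17); check 28² + 17² = 784 + 289 = 1073 ✓.
Step 4: Order so x ≤ y and verify: 17² + 28² = 289 + 784 = 1073 = n. ✓

n = 1073 = 17² + 28² (one valid representation with x ≤ y).


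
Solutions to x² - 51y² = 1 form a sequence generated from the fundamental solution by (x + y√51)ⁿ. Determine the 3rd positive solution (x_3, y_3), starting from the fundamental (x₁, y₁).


Step 1: Find the fundamental solution (x₁, y₁) of x² - 51y² = 1.
  Expand √51 as a continued fraction. a₀ = ⌊√51⌋ = 7; iterate m_{k+1} = d_k·a_k − m_k, d_{k+1} = (51 − m_{k+1}²)/d_k, a_{k+1} = ⌊(a₀ + m_{k+1})/d_{k+1}⌋ (starting m₀ = 0, d₀ = 1), with convergents p_k = a_k·p_{k-1} + p_{k-2}, q_k = a_k·q_{k-1} + q_{k-2} (p₋₁ = 1, q₋₁ = 0):
  k = 0: a₀ = 7; p₀/q₀ = 7/1; p₀² − 51·q₀² = 49 − 51 = -2.
  k = 1: m = 7, d = 2, a = ⌊(7 + 7)/2⌋ = 7; p/q = (7·7 + 1)/(7·1 + 0) = 50/7; p² − 51·q² = 2500 − 2499 = 1.
  The first convergent with p² − 51·q² = 1 gives the fundamental solution (x₁, y₁) = (50, 7).
Step 2: Apply the recurrence (x_{n+1}, y_{n+1}) = (x₁x_n + 51y₁y_n, x₁y_n + y₁x_n) repeatedly.
  From (x_1, y_1) = (50, 7): x_2 = 50·50 + 51·7·7 = 4999; y_2 = 50·7 + 7·50 = 700.
  From (x_2, y_2) = (4999, 700): x_3 = 50·4999 + 51·7·700 = 499850; y_3 = 50·700 + 7·4999 = 69993.
Step 3: Verify x_3² - 51·y_3² = 249850022500 - 249850022499 = 1 (should be 1). ✓

(x_1, y_1) = (50, 7); (x_3, y_3) = (499850, 69993).


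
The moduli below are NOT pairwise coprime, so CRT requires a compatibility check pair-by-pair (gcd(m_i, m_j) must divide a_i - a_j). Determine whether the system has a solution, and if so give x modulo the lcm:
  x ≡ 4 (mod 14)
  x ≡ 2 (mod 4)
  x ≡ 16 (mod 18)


Moduli 14, 4, 18 are not pairwise coprime, so CRT works modulo lcm(m_i) when all pairwise compatibility conditions hold.
Pairwise compatibility: gcd(m_i, m_j) must divide a_i - a_j for every pair.
Merge one congruence at a time:
  Start: x ≡ 4 (mod 14).
  Combine with x ≡ 2 (mod 4): gcd(14, 4) = 2; 2 - 4 = -2, which IS divisible by 2, so compatible.
    Write x = 4 + 14·t and substitute into x ≡ 2 (mod 4): 14·t ≡ 2 − 4 = -2 (mod 4).
    Divide the congruence (and modulus) by g = 2: 7·t ≡ -1 (mod 2).
    Reduce coefficients mod 2: 1·t ≡ 1 (mod 2).
    So t ≡ 1 (mod 2).
    Then x = 4 + 14·1 = 18, valid modulo lcm(14, 4) = 28: x ≡ 18 (mod 28).
  Combine with x ≡ 16 (mod 18): gcd(28, 18) = 2; 16 - 18 = -2, which IS divisible by 2, so compatible.
    Write x = 18 + 28·t and substitute into x ≡ 16 (mod 18): 28·t ≡ 16 − 18 = -2 (mod 18).
    Divide the congruence (and modulus) by g = 2: 14·t ≡ -1 (mod 9).
    Reduce coefficients mod 9: 5·t ≡ 8 (mod 9).
    The inverse of 5 mod 9 is 2 (since 5·2 = 10 = 1·9 + 1), so t ≡ 2·8 = 16 ≡ 7 (mod 9).
    Then x = 18 + 28·7 = 214, valid modulo lcm(28, 18) = 252: x ≡ 214 (mod 252).
Verify: 214 mod 14 = 4, 214 mod 4 = 2, 214 mod 18 = 16.

x ≡ 214 (mod 252).


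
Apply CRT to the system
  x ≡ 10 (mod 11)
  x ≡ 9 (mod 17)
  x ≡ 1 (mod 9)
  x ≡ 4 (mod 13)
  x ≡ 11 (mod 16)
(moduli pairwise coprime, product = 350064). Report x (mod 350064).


Product of moduli M = 11 · 17 · 9 · 13 · 16 = 350064.
Merge one congruence at a time:
  Start: x ≡ 10 (mod 11).
  Combine with x ≡ 9 (mod 17); new modulus lcm = 187.
    Write x = 10 + 11·t and substitute into x ≡ 9 (mod 17): 11·t ≡ 9 − 10 = -1 (mod 17).
    Reduce coefficients mod 17: 11·t ≡ 16 (mod 17).
    The inverse of 11 mod 17 is 14 (since 11·14 = 154 = 9·17 + 1), so t ≡ 14·16 = 224 ≡ 3 (mod 17).
    Then x = 10 + 11·3 = 43, valid modulo lcm(11, 17) = 187: x ≡ 43 (mod 187).
  Combine with x ≡ 1 (mod 9); new modulus lcm = 1683.
    Write x = 43 + 187·t and substitute into x ≡ 1 (mod 9): 187·t ≡ 1 − 43 = -42 (mod 9).
    Reduce coefficients mod 9: 7·t ≡ 3 (mod 9).
    The inverse of 7 mod 9 is 4 (since 7·4 = 28 = 3·9 + 1), so t ≡ 4·3 = 12 ≡ 3 (mod 9).
    Then x = 43 + 187·3 = 604, valid modulo lcm(187, 9) = 1683: x ≡ 604 (mod 1683).
  Combine with x ≡ 4 (mod 13); new modulus lcm = 21879.
    Write x = 604 + 1683·t and substitute into x ≡ 4 (mod 13): 1683·t ≡ 4 − 604 = -600 (mod 13).
    Reduce coefficients mod 13: 6·t ≡ 11 (mod 13).
    The inverse of 6 mod 13 is 11 (since 6·11 = 66 = 5·13 + 1), so t ≡ 11·11 = 121 ≡ 4 (mod 13).
    Then x = 604 + 1683·4 = 7336, valid modulo lcm(1683, 13) = 21879: x ≡ 7336 (mod 21879).
  Combine with x ≡ 11 (mod 16); new modulus lcm = 350064.
    Write x = 7336 + 21879·t and substitute into x ≡ 11 (mod 16): 21879·t ≡ 11 − 7336 = -7325 (mod 16).
    Reduce coefficients mod 16: 7·t ≡ 3 (mod 16).
    The inverse of 7 mod 16 is 7 (since 7·7 = 49 = 3·16 + 1), so t ≡ 7·3 = 21 ≡ 5 (mod 16).
    Then x = 7336 + 21879·5 = 116731, valid modulo lcm(21879, 16) = 350064: x ≡ 116731 (mod 350064).
Verify against each original: 116731 mod 11 = 10, 116731 mod 17 = 9, 116731 mod 9 = 1, 116731 mod 13 = 4, 116731 mod 16 = 11.

x ≡ 116731 (mod 350064).


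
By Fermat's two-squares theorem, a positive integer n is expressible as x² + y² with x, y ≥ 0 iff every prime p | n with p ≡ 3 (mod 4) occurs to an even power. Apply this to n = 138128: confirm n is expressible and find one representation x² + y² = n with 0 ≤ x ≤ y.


Step 1: Factor n = 138128 = 2^4 · 89 · 97.
Step 2: Check the mod-4 condition on each prime factor: 2 = 2 (special); 89 ≡ 1 (mod 4), exponent 1; 97 ≡ 1 (mod 4), exponent 1.
All primes ≡ 3 (mod 4) appear to even exponent (or don't appear), so by the two-squares theorem n IS expressible as a sum of two squares.
Step 3: Build a representation. Group n = k² · m with k = 4 and m = 89 · 97 = 8633 (a product of primes ≡ 1 (mod 4)); a representation of m scales to one of n via (k·x)² + (k·y)² = k²(x² + y²). Each prime p ≡ 1 (mod 4) is itself a sum of two squares; find a² by testing p − a² for a perfect square:
  89: 89 − 1² = 88, 89 − 2² = 85, 89 − 3² = 80, 89 − 4² = 73, 89 − 5² = 64 = 8² ⇒ 89 = 5² + 8².
  97: 97 − 1² = 96, 97 − 2² = 93, 97 − 3² = 88, 97 − 4² = 81 = 9² ⇒ 97 = 4² + 9².
  Combine using the Brahmagupta–Fibonacci identity (a² + b²)(c² + d²) = (ac − bd)² + (ad + bc)² = (ac + bd)² + (ad − bc)²:
  89 · 97 = 8633: from (5² + 8²)(4² + 9²), take (5·4 − 8·9, 5·9 + 8·4) = (20 − 72, 45 + 32) = (-52, 77); dropping signs (only squares matter) gives (52, 77); check 52² + 77² = 2704 + 5929 = 8633 ✓.
  Scale by k = 4: (4·52, 4·77) = (208, 308).
Step 4: Order so x ≤ y and verify: 208² + 308² = 43264 + 94864 = 138128 = n. ✓

n = 138128 = 208² + 308² (one valid representation with x ≤ y).


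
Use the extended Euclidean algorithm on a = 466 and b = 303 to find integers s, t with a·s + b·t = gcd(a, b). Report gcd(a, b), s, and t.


Euclidean algorithm on (466, 303) — divide until remainder is 0:
  466 = 1 · 303 + 163
  303 = 1 · 163 + 140
  163 = 1 · 140 + 23
  140 = 6 · 23 + 2
  23 = 11 · 2 + 1
  2 = 2 · 1 + 0
gcd(466, 303) = 1.
Track Bezout coefficients alongside the remainders: start with r₀ = 466 = a·1 + b·0 (s = 1, t = 0) and r₁ = 303 = a·0 + b·1 (s = 0, t = 1); each new remainder r_{k+1} = r_{k-1} − q_k·r_k inherits s_{k+1} = s_{k-1} − q_k·s_k, t_{k+1} = t_{k-1} − q_k·t_k, so r_k = a·s_k + b·t_k at every step:
  q = 1: r = 163, s = 1 − 1·0 = 1, t = 0 − 1·1 = -1  (check: 466·1 + 303·(-1) = 163)
  q = 1: r = 140, s = 0 − 1·1 = -1, t = 1 − 1·(-1) = 2  (check: 466·(-1) + 303·2 = 140)
  q = 1: r = 23, s = 1 − 1·(-1) = 2, t = -1 − 1·2 = -3  (check: 466·2 + 303·(-3) = 23)
  q = 6: r = 2, s = -1 − 6·2 = -13, t = 2 − 6·(-3) = 20  (check: 466·(-13) + 303·20 = 2)
  q = 11: r = 1, s = 2 − 11·(-13) = 145, t = -3 − 11·20 = -223  (check: 466·145 + 303·(-223) = 1)
The row with r = 1 (the gcd) gives the Bezout coefficients s = 145, t = -223.
Result: 466 · (145) + 303 · (-223) = 1.

gcd(466, 303) = 1; s = 145, t = -223 (check: 466·145 + 303·(-223) = 1).


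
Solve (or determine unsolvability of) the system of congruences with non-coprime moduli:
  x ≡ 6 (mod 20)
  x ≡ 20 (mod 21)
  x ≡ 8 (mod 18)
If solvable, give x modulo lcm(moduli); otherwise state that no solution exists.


Moduli 20, 21, 18 are not pairwise coprime, so CRT works modulo lcm(m_i) when all pairwise compatibility conditions hold.
Pairwise compatibility: gcd(m_i, m_j) must divide a_i - a_j for every pair.
Merge one congruence at a time:
  Start: x ≡ 6 (mod 20).
  Combine with x ≡ 20 (mod 21): gcd(20, 21) = 1; 20 - 6 = 14, which IS divisible by 1, so compatible.
    Write x = 6 + 20·t and substitute into x ≡ 20 (mod 21): 20·t ≡ 20 − 6 = 14 (mod 21).
    The inverse of 20 mod 21 is 20 (since 20·20 = 400 = 19·21 + 1), so t ≡ 20·14 = 280 ≡ 7 (mod 21).
    Then x = 6 + 20·7 = 146, valid modulo lcm(20, 21) = 420: x ≡ 146 (mod 420).
  Combine with x ≡ 8 (mod 18): gcd(420, 18) = 6; 8 - 146 = -138, which IS divisible by 6, so compatible.
    Write x = 146 + 420·t and substitute into x ≡ 8 (mod 18): 420·t ≡ 8 − 146 = -138 (mod 18).
    Divide the congruence (and modulus) by g = 6: 70·t ≡ -23 (mod 3).
    Reduce coefficients mod 3: 1·t ≡ 1 (mod 3).
    So t ≡ 1 (mod 3).
    Then x = 146 + 420·1 = 566, valid modulo lcm(420, 18) = 1260: x ≡ 566 (mod 1260).
Verify: 566 mod 20 = 6, 566 mod 21 = 20, 566 mod 18 = 8.

x ≡ 566 (mod 1260).


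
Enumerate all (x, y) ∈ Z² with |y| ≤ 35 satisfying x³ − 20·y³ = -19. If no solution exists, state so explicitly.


The equation is x³ - 20y³ = -19. For fixed y, x³ = 20·y³ − 19, so a solution requires the RHS to be a perfect cube.
Strategy: iterate y from -35 to 35, compute RHS = 20·y³ − 19, and check whether it is a (positive or negative) perfect cube.
Check small values of y:
  y = 0: RHS = -19 is not a perfect cube.
  y = 1: RHS = 1 = (1)³ ⇒ x = 1 works.
  y = -1: RHS = -39 is not a perfect cube.
  y = 2: RHS = 141 is not a perfect cube.
  y = -2: RHS = -179 is not a perfect cube.
  y = 3: RHS = 521 is not a perfect cube.
  y = -3: RHS = -559 is not a perfect cube.
Continuing the search up to |y| = 35 finds no further solutions beyond those listed.
Collected solutions: (1, 1).

Solutions (with |y| ≤ 35): (1, 1).


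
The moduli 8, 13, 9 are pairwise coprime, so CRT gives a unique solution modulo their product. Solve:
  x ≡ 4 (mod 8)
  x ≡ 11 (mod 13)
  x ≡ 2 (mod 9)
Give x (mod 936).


Moduli 8, 13, 9 are pairwise coprime; by CRT there is a unique solution modulo M = 8 · 13 · 9 = 936.
Solve pairwise, accumulating the modulus:
  Start with x ≡ 4 (mod 8).
  Combine with x ≡ 11 (mod 13): since gcd(8, 13) = 1, we get a unique residue mod 104.
    Write x = 4 + 8·t and substitute into x ≡ 11 (mod 13): 8·t ≡ 11 − 4 = 7 (mod 13).
    The inverse of 8 mod 13 is 5 (since 8·5 = 40 = 3·13 + 1), so t ≡ 5·7 = 35 ≡ 9 (mod 13).
    Then x = 4 + 8·9 = 76, valid modulo lcm(8, 13) = 104: x ≡ 76 (mod 104).
  Combine with x ≡ 2 (mod 9): since gcd(104, 9) = 1, we get a unique residue mod 936.
    Write x = 76 + 104·t and substitute into x ≡ 2 (mod 9): 104·t ≡ 2 − 76 = -74 (mod 9).
    Reduce coefficients mod 9: 5·t ≡ 7 (mod 9).
    The inverse of 5 mod 9 is 2 (since 5·2 = 10 = 1·9 + 1), so t ≡ 2·7 = 14 ≡ 5 (mod 9).
    Then x = 76 + 104·5 = 596, valid modulo lcm(104, 9) = 936: x ≡ 596 (mod 936).
Verify: 596 mod 8 = 4 ✓, 596 mod 13 = 11 ✓, 596 mod 9 = 2 ✓.

x ≡ 596 (mod 936).


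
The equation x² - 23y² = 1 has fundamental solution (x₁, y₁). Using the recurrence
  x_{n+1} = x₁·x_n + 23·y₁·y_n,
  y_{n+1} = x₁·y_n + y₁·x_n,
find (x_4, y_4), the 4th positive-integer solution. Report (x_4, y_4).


Step 1: Find the fundamental solution (x₁, y₁) of x² - 23y² = 1.
  Expand √23 as a continued fraction. a₀ = ⌊√23⌋ = 4; iterate m_{k+1} = d_k·a_k − m_k, d_{k+1} = (23 − m_{k+1}²)/d_k, a_{k+1} = ⌊(a₀ + m_{k+1})/d_{k+1}⌋ (starting m₀ = 0, d₀ = 1), with convergents p_k = a_k·p_{k-1} + p_{k-2}, q_k = a_k·q_{k-1} + q_{k-2} (p₋₁ = 1, q₋₁ = 0):
  k = 0: a₀ = 4; p₀/q₀ = 4/1; p₀² − 23·q₀² = 16 − 23 = -7.
  k = 1: m = 4, d = 7, a = ⌊(4 + 4)/7⌋ = 1; p/q = (1·4 + 1)/(1·1 + 0) = 5/1; p² − 23·q² = 25 − 23 = 2.
  k = 2: m = 3, d = 2, a = ⌊(4 + 3)/2⌋ = 3; p/q = (3·5 + 4)/(3·1 + 1) = 19/4; p² − 23·q² = 361 − 368 = -7.
  k = 3: m = 3, d = 7, a = ⌊(4 + 3)/7⌋ = 1; p/q = (1·19 + 5)/(1·4 + 1) = 24/5; p² − 23·q² = 576 − 575 = 1.
  The first convergent with p² − 23·q² = 1 gives the fundamental solution (x₁, y₁) = (24, 5).
Step 2: Apply the recurrence (x_{n+1}, y_{n+1}) = (x₁x_n + 23y₁y_n, x₁y_n + y₁x_n) repeatedly.
  From (x_1, y_1) = (24, 5): x_2 = 24·24 + 23·5·5 = 1151; y_2 = 24·5 + 5·24 = 240.
  From (x_2, y_2) = (1151, 240): x_3 = 24·1151 + 23·5·240 = 55224; y_3 = 24·240 + 5·1151 = 11515.
  From (x_3, y_3) = (55224, 11515): x_4 = 24·55224 + 23·5·11515 = 2649601; y_4 = 24·11515 + 5·55224 = 552480.
Step 3: Verify x_4² - 23·y_4² = 7020385459201 - 7020385459200 = 1 (should be 1). ✓

(x_1, y_1) = (24, 5); (x_4, y_4) = (2649601, 552480).


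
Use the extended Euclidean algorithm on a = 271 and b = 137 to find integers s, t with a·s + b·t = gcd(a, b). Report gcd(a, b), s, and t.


Euclidean algorithm on (271, 137) — divide until remainder is 0:
  271 = 1 · 137 + 134
  137 = 1 · 134 + 3
  134 = 44 · 3 + 2
  3 = 1 · 2 + 1
  2 = 2 · 1 + 0
gcd(271, 137) = 1.
Track Bezout coefficients alongside the remainders: start with r₀ = 271 = a·1 + b·0 (s = 1, t = 0) and r₁ = 137 = a·0 + b·1 (s = 0, t = 1); each new remainder r_{k+1} = r_{k-1} − q_k·r_k inherits s_{k+1} = s_{k-1} − q_k·s_k, t_{k+1} = t_{k-1} − q_k·t_k, so r_k = a·s_k + b·t_k at every step:
  q = 1: r = 134, s = 1 − 1·0 = 1, t = 0 − 1·1 = -1  (check: 271·1 + 137·(-1) = 134)
  q = 1: r = 3, s = 0 − 1·1 = -1, t = 1 − 1·(-1) = 2  (check: 271·(-1) + 137·2 = 3)
  q = 44: r = 2, s = 1 − 44·(-1) = 45, t = -1 − 44·2 = -89  (check: 271·45 + 137·(-89) = 2)
  q = 1: r = 1, s = -1 − 1·45 = -46, t = 2 − 1·(-89) = 91  (check: 271·(-46) + 137·91 = 1)
The row with r = 1 (the gcd) gives the Bezout coefficients s = -46, t = 91.
Result: 271 · (-46) + 137 · (91) = 1.

gcd(271, 137) = 1; s = -46, t = 91 (check: 271·(-46) + 137·91 = 1).


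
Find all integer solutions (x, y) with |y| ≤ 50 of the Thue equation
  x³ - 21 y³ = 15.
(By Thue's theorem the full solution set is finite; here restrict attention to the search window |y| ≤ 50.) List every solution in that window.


The equation is x³ - 21y³ = 15. For fixed y, x³ = 21·y³ + 15, so a solution requires the RHS to be a perfect cube.
Strategy: iterate y from -50 to 50, compute RHS = 21·y³ + 15, and check whether it is a (positive or negative) perfect cube.
Check small values of y:
  y = 0: RHS = 15 is not a perfect cube.
  y = 1: RHS = 36 is not a perfect cube.
  y = -1: RHS = -6 is not a perfect cube.
  y = 2: RHS = 183 is not a perfect cube.
  y = -2: RHS = -153 is not a perfect cube.
  y = 3: RHS = 582 is not a perfect cube.
  y = -3: RHS = -552 is not a perfect cube.
Continuing the search up to |y| = 50 finds no solutions either.
No (x, y) in the scanned range satisfies the equation.

No integer solutions with |y| ≤ 50.


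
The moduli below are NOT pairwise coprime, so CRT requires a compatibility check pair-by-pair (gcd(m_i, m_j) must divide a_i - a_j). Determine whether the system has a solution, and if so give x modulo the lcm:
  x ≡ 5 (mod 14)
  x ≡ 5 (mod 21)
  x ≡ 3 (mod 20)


Moduli 14, 21, 20 are not pairwise coprime, so CRT works modulo lcm(m_i) when all pairwise compatibility conditions hold.
Pairwise compatibility: gcd(m_i, m_j) must divide a_i - a_j for every pair.
Merge one congruence at a time:
  Start: x ≡ 5 (mod 14).
  Combine with x ≡ 5 (mod 21): gcd(14, 21) = 7; 5 - 5 = 0, which IS divisible by 7, so compatible.
    Write x = 5 + 14·t and substitute into x ≡ 5 (mod 21): 14·t ≡ 5 − 5 = 0 (mod 21).
    Divide the congruence (and modulus) by g = 7: 2·t ≡ 0 (mod 3).
    The inverse of 2 mod 3 is 2 (since 2·2 = 4 = 1·3 + 1), so t ≡ 2·0 = 0 ≡ 0 (mod 3).
    Then x = 5 + 14·0 = 5, valid modulo lcm(14, 21) = 42: x ≡ 5 (mod 42).
  Combine with x ≡ 3 (mod 20): gcd(42, 20) = 2; 3 - 5 = -2, which IS divisible by 2, so compatible.
    Write x = 5 + 42·t and substitute into x ≡ 3 (mod 20): 42·t ≡ 3 − 5 = -2 (mod 20).
    Divide the congruence (and modulus) by g = 2: 21·t ≡ -1 (mod 10).
    Reduce coefficients mod 10: 1·t ≡ 9 (mod 10).
    So t ≡ 9 (mod 10).
    Then x = 5 + 42·9 = 383, valid modulo lcm(42, 20) = 420: x ≡ 383 (mod 420).
Verify: 383 mod 14 = 5, 383 mod 21 = 5, 383 mod 20 = 3.

x ≡ 383 (mod 420).


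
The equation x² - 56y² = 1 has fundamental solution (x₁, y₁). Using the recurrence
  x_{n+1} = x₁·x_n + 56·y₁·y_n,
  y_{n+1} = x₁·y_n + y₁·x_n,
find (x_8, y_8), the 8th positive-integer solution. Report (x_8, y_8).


Step 1: Find the fundamental solution (x₁, y₁) of x² - 56y² = 1.
  Expand √56 as a continued fraction. a₀ = ⌊√56⌋ = 7; iterate m_{k+1} = d_k·a_k − m_k, d_{k+1} = (56 − m_{k+1}²)/d_k, a_{k+1} = ⌊(a₀ + m_{k+1})/d_{k+1}⌋ (starting m₀ = 0, d₀ = 1), with convergents p_k = a_k·p_{k-1} + p_{k-2}, q_k = a_k·q_{k-1} + q_{k-2} (p₋₁ = 1, q₋₁ = 0):
  k = 0: a₀ = 7; p₀/q₀ = 7/1; p₀² − 56·q₀² = 49 − 56 = -7.
  k = 1: m = 7, d = 7, a = ⌊(7 + 7)/7⌋ = 2; p/q = (2·7 + 1)/(2·1 + 0) = 15/2; p² − 56·q² = 225 − 224 = 1.
  The first convergent with p² − 56·q² = 1 gives the fundamental solution (x₁, y₁) = (15, 2).
Step 2: Apply the recurrence (x_{n+1}, y_{n+1}) = (x₁x_n + 56y₁y_n, x₁y_n + y₁x_n) repeatedly.
  From (x_1, y_1) = (15, 2): x_2 = 15·15 + 56·2·2 = 449; y_2 = 15·2 + 2·15 = 60.
  From (x_2, y_2) = (449, 60): x_3 = 15·449 + 56·2·60 = 13455; y_3 = 15·60 + 2·449 = 1798.
  From (x_3, y_3) = (13455, 1798): x_4 = 15·13455 + 56·2·1798 = 403201; y_4 = 15·1798 + 2·13455 = 53880.
  From (x_4, y_4) = (403201, 53880): x_5 = 15·403201 + 56·2·53880 = 12082575; y_5 = 15·53880 + 2·403201 = 1614602.
  From (x_5, y_5) = (12082575, 1614602): x_6 = 15·12082575 + 56·2·1614602 = 362074049; y_6 = 15·1614602 + 2·12082575 = 48384180.
  From (x_6, y_6) = (362074049, 48384180): x_7 = 15·362074049 + 56·2·48384180 = 10850138895; y_7 = 15·48384180 + 2·362074049 = 1449910798.
  From (x_7, y_7) = (10850138895, 1449910798): x_8 = 15·10850138895 + 56·2·1449910798 = 325142092801; y_8 = 15·1449910798 + 2·10850138895 = 43448939760.
Step 3: Verify x_8² - 56·y_8² = 105717380511014096025601 - 105717380511014096025600 = 1 (should be 1). ✓

(x_1, y_1) = (15, 2); (x_8, y_8) = (325142092801, 43448939760).


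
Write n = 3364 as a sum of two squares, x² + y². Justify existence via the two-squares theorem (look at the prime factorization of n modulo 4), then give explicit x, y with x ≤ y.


Step 1: Factor n = 3364 = 2^2 · 29^2.
Step 2: Check the mod-4 condition on each prime factor: 2 = 2 (special); 29 ≡ 1 (mod 4), exponent 2.
All primes ≡ 3 (mod 4) appear to even exponent (or don't appear), so by the two-squares theorem n IS expressible as a sum of two squares.
Step 3: Build a representation. Group n = k² · m with k = 2 and m = 29 · 29 = 841 (a product of primes ≡ 1 (mod 4)); a representation of m scales to one of n via (k·x)² + (k·y)² = k²(x² + y²). Each prime p ≡ 1 (mod 4) is itself a sum of two squares; find a² by testing p − a² for a perfect square:
  29: 29 − 1² = 28, 29 − 2² = 25 = 5² ⇒ 29 = 2² + 5².
  Combine using the Brahmagupta–Fibonacci identity (a² + b²)(c² + d²) = (ac − bd)² + (ad + bc)² = (ac + bd)² + (ad − bc)²:
  29 · 29 = 841: from (2² + 5²)(2² + 5²), take (2·2 − 5·5, 2·5 + 5·2) = (4 − 25, 10 + 10) = (-21, 20); dropping signs (only squares matter) gives (21, 20); check 21² + 20² = 441 + 400 = 841 ✓.
  Scale by k = 2: (2·21, 2·20) = (42, 40).
Step 4: Order so x ≤ y and verify: 40² + 42² = 1600 + 1764 = 3364 = n. ✓

n = 3364 = 40² + 42² (one valid representation with x ≤ y).


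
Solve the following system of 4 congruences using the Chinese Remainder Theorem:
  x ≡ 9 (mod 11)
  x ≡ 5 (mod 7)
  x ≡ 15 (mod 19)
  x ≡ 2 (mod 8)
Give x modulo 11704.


Product of moduli M = 11 · 7 · 19 · 8 = 11704.
Merge one congruence at a time:
  Start: x ≡ 9 (mod 11).
  Combine with x ≡ 5 (mod 7); new modulus lcm = 77.
    Write x = 9 + 11·t and substitute into x ≡ 5 (mod 7): 11·t ≡ 5 − 9 = -4 (mod 7).
    Reduce coefficients mod 7: 4·t ≡ 3 (mod 7).
    The inverse of 4 mod 7 is 2 (since 4·2 = 8 = 1·7 + 1), so t ≡ 2·3 = 6 ≡ 6 (mod 7).
    Then x = 9 + 11·6 = 75, valid modulo lcm(11, 7) = 77: x ≡ 75 (mod 77).
  Combine with x ≡ 15 (mod 19); new modulus lcm = 1463.
    Write x = 75 + 77·t and substitute into x ≡ 15 (mod 19): 77·t ≡ 15 − 75 = -60 (mod 19).
    Reduce coefficients mod 19: 1·t ≡ 16 (mod 19).
    So t ≡ 16 (mod 19).
    Then x = 75 + 77·16 = 1307, valid modulo lcm(77, 19) = 1463: x ≡ 1307 (mod 1463).
  Combine with x ≡ 2 (mod 8); new modulus lcm = 11704.
    Write x = 1307 + 1463·t and substitute into x ≡ 2 (mod 8): 1463·t ≡ 2 − 1307 = -1305 (mod 8).
    Reduce coefficients mod 8: 7·t ≡ 7 (mod 8).
    The inverse of 7 mod 8 is 7 (since 7·7 = 49 = 6·8 + 1), so t ≡ 7·7 = 49 ≡ 1 (mod 8).
    Then x = 1307 + 1463·1 = 2770, valid modulo lcm(1463, 8) = 11704: x ≡ 2770 (mod 11704).
Verify against each original: 2770 mod 11 = 9, 2770 mod 7 = 5, 2770 mod 19 = 15, 2770 mod 8 = 2.

x ≡ 2770 (mod 11704).


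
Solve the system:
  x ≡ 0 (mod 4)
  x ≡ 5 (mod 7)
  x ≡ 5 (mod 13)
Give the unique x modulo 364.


Moduli 4, 7, 13 are pairwise coprime; by CRT there is a unique solution modulo M = 4 · 7 · 13 = 364.
Solve pairwise, accumulating the modulus:
  Start with x ≡ 0 (mod 4).
  Combine with x ≡ 5 (mod 7): since gcd(4, 7) = 1, we get a unique residue mod 28.
    Write x = 0 + 4·t and substitute into x ≡ 5 (mod 7): 4·t ≡ 5 − 0 = 5 (mod 7).
    The inverse of 4 mod 7 is 2 (since 4·2 = 8 = 1·7 + 1), so t ≡ 2·5 = 10 ≡ 3 (mod 7).
    Then x = 0 + 4·3 = 12, valid modulo lcm(4, 7) = 28: x ≡ 12 (mod 28).
  Combine with x ≡ 5 (mod 13): since gcd(28, 13) = 1, we get a unique residue mod 364.
    Write x = 12 + 28·t and substitute into x ≡ 5 (mod 13): 28·t ≡ 5 − 12 = -7 (mod 13).
    Reduce coefficients mod 13: 2·t ≡ 6 (mod 13).
    The inverse of 2 mod 13 is 7 (since 2·7 = 14 = 1·13 + 1), so t ≡ 7·6 = 42 ≡ 3 (mod 13).
    Then x = 12 + 28·3 = 96, valid modulo lcm(28, 13) = 364: x ≡ 96 (mod 364).
Verify: 96 mod 4 = 0 ✓, 96 mod 7 = 5 ✓, 96 mod 13 = 5 ✓.

x ≡ 96 (mod 364).


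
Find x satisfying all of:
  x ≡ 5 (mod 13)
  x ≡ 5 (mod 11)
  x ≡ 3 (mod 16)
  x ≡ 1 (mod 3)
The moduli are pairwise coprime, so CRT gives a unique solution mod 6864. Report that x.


Product of moduli M = 13 · 11 · 16 · 3 = 6864.
Merge one congruence at a time:
  Start: x ≡ 5 (mod 13).
  Combine with x ≡ 5 (mod 11); new modulus lcm = 143.
    Write x = 5 + 13·t and substitute into x ≡ 5 (mod 11): 13·t ≡ 5 − 5 = 0 (mod 11).
    Reduce coefficients mod 11: 2·t ≡ 0 (mod 11).
    The inverse of 2 mod 11 is 6 (since 2·6 = 12 = 1·11 + 1), so t ≡ 6·0 = 0 ≡ 0 (mod 11).
    Then x = 5 + 13·0 = 5, valid modulo lcm(13, 11) = 143: x ≡ 5 (mod 143).
  Combine with x ≡ 3 (mod 16); new modulus lcm = 2288.
    Write x = 5 + 143·t and substitute into x ≡ 3 (mod 16): 143·t ≡ 3 − 5 = -2 (mod 16).
    Reduce coefficients mod 16: 15·t ≡ 14 (mod 16).
    The inverse of 15 mod 16 is 15 (since 15·15 = 225 = 14·16 + 1), so t ≡ 15·14 = 210 ≡ 2 (mod 16).
    Then x = 5 + 143·2 = 291, valid modulo lcm(143, 16) = 2288: x ≡ 291 (mod 2288).
  Combine with x ≡ 1 (mod 3); new modulus lcm = 6864.
    Write x = 291 + 2288·t and substitute into x ≡ 1 (mod 3): 2288·t ≡ 1 − 291 = -290 (mod 3).
    Reduce coefficients mod 3: 2·t ≡ 1 (mod 3).
    The inverse of 2 mod 3 is 2 (since 2·2 = 4 = 1·3 + 1), so t ≡ 2·1 = 2 ≡ 2 (mod 3).
    Then x = 291 + 2288·2 = 4867, valid modulo lcm(2288, 3) = 6864: x ≡ 4867 (mod 6864).
Verify against each original: 4867 mod 13 = 5, 4867 mod 11 = 5, 4867 mod 16 = 3, 4867 mod 3 = 1.

x ≡ 4867 (mod 6864).


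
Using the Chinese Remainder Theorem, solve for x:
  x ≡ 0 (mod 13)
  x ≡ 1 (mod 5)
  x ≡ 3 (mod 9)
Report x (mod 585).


Moduli 13, 5, 9 are pairwise coprime; by CRT there is a unique solution modulo M = 13 · 5 · 9 = 585.
Solve pairwise, accumulating the modulus:
  Start with x ≡ 0 (mod 13).
  Combine with x ≡ 1 (mod 5): since gcd(13, 5) = 1, we get a unique residue mod 65.
    Write x = 0 + 13·t and substitute into x ≡ 1 (mod 5): 13·t ≡ 1 − 0 = 1 (mod 5).
    Reduce coefficients mod 5: 3·t ≡ 1 (mod 5).
    The inverse of 3 mod 5 is 2 (since 3·2 = 6 = 1·5 + 1), so t ≡ 2·1 = 2 ≡ 2 (mod 5).
    Then x = 0 + 13·2 = 26, valid modulo lcm(13, 5) = 65: x ≡ 26 (mod 65).
  Combine with x ≡ 3 (mod 9): since gcd(65, 9) = 1, we get a unique residue mod 585.
    Write x = 26 + 65·t and substitute into x ≡ 3 (mod 9): 65·t ≡ 3 − 26 = -23 (mod 9).
    Reduce coefficients mod 9: 2·t ≡ 4 (mod 9).
    The inverse of 2 mod 9 is 5 (since 2·5 = 10 = 1·9 + 1), so t ≡ 5·4 = 20 ≡ 2 (mod 9).
    Then x = 26 + 65·2 = 156, valid modulo lcm(65, 9) = 585: x ≡ 156 (mod 585).
Verify: 156 mod 13 = 0 ✓, 156 mod 5 = 1 ✓, 156 mod 9 = 3 ✓.

x ≡ 156 (mod 585).


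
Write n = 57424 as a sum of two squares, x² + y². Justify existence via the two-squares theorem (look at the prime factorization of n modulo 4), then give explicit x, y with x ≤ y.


Step 1: Factor n = 57424 = 2^4 · 37 · 97.
Step 2: Check the mod-4 condition on each prime factor: 2 = 2 (special); 37 ≡ 1 (mod 4), exponent 1; 97 ≡ 1 (mod 4), exponent 1.
All primes ≡ 3 (mod 4) appear to even exponent (or don't appear), so by the two-squares theorem n IS expressible as a sum of two squares.
Step 3: Build a representation. Group n = k² · m with k = 4 and m = 37 · 97 = 3589 (a product of primes ≡ 1 (mod 4)); a representation of m scales to one of n via (k·x)² + (k·y)² = k²(x² + y²). Each prime p ≡ 1 (mod 4) is itself a sum of two squares; find a² by testing p − a² for a perfect square:
  37: 37 − 1² = 36 = 6² ⇒ 37 = 1² + 6².
  97: 97 − 1² = 96, 97 − 2² = 93, 97 − 3² = 88, 97 − 4² = 81 = 9² ⇒ 97 = 4² + 9².
  Combine using the Brahmagupta–Fibonacci identity (a² + b²)(c² + d²) = (ac − bd)² + (ad + bc)² = (ac + bd)² + (ad − bc)²:
  37 · 97 = 3589: from (1² + 6²)(4² + 9²), take (1·4 − 6·9, 1·9 + 6·4) = (4 − 54, 9 + 24) = (-50, 33); dropping signs (only squares matter) gives (50, 33); check 50² + 33² = 2500 + 1089 = 3589 ✓.
  Scale by k = 4: (4·50, 4·33) = (200, 132).
Step 4: Order so x ≤ y and verify: 132² + 200² = 17424 + 40000 = 57424 = n. ✓

n = 57424 = 132² + 200² (one valid representation with x ≤ y).


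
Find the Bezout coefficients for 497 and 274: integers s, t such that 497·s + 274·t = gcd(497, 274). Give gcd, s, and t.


Euclidean algorithm on (497, 274) — divide until remainder is 0:
  497 = 1 · 274 + 223
  274 = 1 · 223 + 51
  223 = 4 · 51 + 19
  51 = 2 · 19 + 13
  19 = 1 · 13 + 6
  13 = 2 · 6 + 1
  6 = 6 · 1 + 0
gcd(497, 274) = 1.
Track Bezout coefficients alongside the remainders: start with r₀ = 497 = a·1 + b·0 (s = 1, t = 0) and r₁ = 274 = a·0 + b·1 (s = 0, t = 1); each new remainder r_{k+1} = r_{k-1} − q_k·r_k inherits s_{k+1} = s_{k-1} − q_k·s_k, t_{k+1} = t_{k-1} − q_k·t_k, so r_k = a·s_k + b·t_k at every step:
  q = 1: r = 223, s = 1 − 1·0 = 1, t = 0 − 1·1 = -1  (check: 497·1 + 274·(-1) = 223)
  q = 1: r = 51, s = 0 − 1·1 = -1, t = 1 − 1·(-1) = 2  (check: 497·(-1) + 274·2 = 51)
  q = 4: r = 19, s = 1 − 4·(-1) = 5, t = -1 − 4·2 = -9  (check: 497·5 + 274·(-9) = 19)
  q = 2: r = 13, s = -1 − 2·5 = -11, t = 2 − 2·(-9) = 20  (check: 497·(-11) + 274·20 = 13)
  q = 1: r = 6, s = 5 − 1·(-11) = 16, t = -9 − 1·20 = -29  (check: 497·16 + 274·(-29) = 6)
  q = 2: r = 1, s = -11 − 2·16 = -43, t = 20 − 2·(-29) = 78  (check: 497·(-43) + 274·78 = 1)
The row with r = 1 (the gcd) gives the Bezout coefficients s = -43, t = 78.
Result: 497 · (-43) + 274 · (78) = 1.

gcd(497, 274) = 1; s = -43, t = 78 (check: 497·(-43) + 274·78 = 1).


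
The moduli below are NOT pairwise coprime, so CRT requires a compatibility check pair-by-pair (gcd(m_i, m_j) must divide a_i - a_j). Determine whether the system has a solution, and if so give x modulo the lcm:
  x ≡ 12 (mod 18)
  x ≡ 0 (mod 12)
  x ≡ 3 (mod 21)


Moduli 18, 12, 21 are not pairwise coprime, so CRT works modulo lcm(m_i) when all pairwise compatibility conditions hold.
Pairwise compatibility: gcd(m_i, m_j) must divide a_i - a_j for every pair.
Merge one congruence at a time:
  Start: x ≡ 12 (mod 18).
  Combine with x ≡ 0 (mod 12): gcd(18, 12) = 6; 0 - 12 = -12, which IS divisible by 6, so compatible.
    Write x = 12 + 18·t and substitute into x ≡ 0 (mod 12): 18·t ≡ 0 − 12 = -12 (mod 12).
    Divide the congruence (and modulus) by g = 6: 3·t ≡ -2 (mod 2).
    Reduce coefficients mod 2: 1·t ≡ 0 (mod 2).
    So t ≡ 0 (mod 2).
    Then x = 12 + 18·0 = 12, valid modulo lcm(18, 12) = 36: x ≡ 12 (mod 36).
  Combine with x ≡ 3 (mod 21): gcd(36, 21) = 3; 3 - 12 = -9, which IS divisible by 3, so compatible.
    Write x = 12 + 36·t and substitute into x ≡ 3 (mod 21): 36·t ≡ 3 − 12 = -9 (mod 21).
    Divide the congruence (and modulus) by g = 3: 12·t ≡ -3 (mod 7).
    Reduce coefficients mod 7: 5·t ≡ 4 (mod 7).
    The inverse of 5 mod 7 is 3 (since 5·3 = 15 = 2·7 + 1), so t ≡ 3·4 = 12 ≡ 5 (mod 7).
    Then x = 12 + 36·5 = 192, valid modulo lcm(36, 21) = 252: x ≡ 192 (mod 252).
Verify: 192 mod 18 = 12, 192 mod 12 = 0, 192 mod 21 = 3.

x ≡ 192 (mod 252).


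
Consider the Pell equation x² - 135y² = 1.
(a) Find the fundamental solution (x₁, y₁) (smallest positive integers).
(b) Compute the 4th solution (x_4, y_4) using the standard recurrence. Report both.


Step 1: Find the fundamental solution (x₁, y₁) of x² - 135y² = 1.
  Expand √135 as a continued fraction. a₀ = ⌊√135⌋ = 11; iterate m_{k+1} = d_k·a_k − m_k, d_{k+1} = (135 − m_{k+1}²)/d_k, a_{k+1} = ⌊(a₀ + m_{k+1})/d_{k+1}⌋ (starting m₀ = 0, d₀ = 1), with convergents p_k = a_k·p_{k-1} + p_{k-2}, q_k = a_k·q_{k-1} + q_{k-2} (p₋₁ = 1, q₋₁ = 0):
  k = 0: a₀ = 11; p₀/q₀ = 11/1; p₀² − 135·q₀² = 121 − 135 = -14.
  k = 1: m = 11, d = 14, a = ⌊(11 + 11)/14⌋ = 1; p/q = (1·11 + 1)/(1·1 + 0) = 12/1; p² − 135·q² = 144 − 135 = 9.
  k = 2: m = 3, d = 9, a = ⌊(11 + 3)/9⌋ = 1; p/q = (1·12 + 11)/(1·1 + 1) = 23/2; p² − 135·q² = 529 − 540 = -11.
  k = 3: m = 6, d = 11, a = ⌊(11 + 6)/11⌋ = 1; p/q = (1·23 + 12)/(1·2 + 1) = 35/3; p² − 135·q² = 1225 − 1215 = 10.
  k = 4: m = 5, d = 10, a = ⌊(11 + 5)/10⌋ = 1; p/q = (1·35 + 23)/(1·3 + 2) = 58/5; p² − 135·q² = 3364 − 3375 = -11.
  k = 5: m = 5, d = 11, a = ⌊(11 + 5)/11⌋ = 1; p/q = (1·58 + 35)/(1·5 + 3) = 93/8; p² − 135·q² = 8649 − 8640 = 9.
  k = 6: m = 6, d = 9, a = ⌊(11 + 6)/9⌋ = 1; p/q = (1·93 + 58)/(1·8 + 5) = 151/13; p² − 135·q² = 22801 − 22815 = -14.
  k = 7: m = 3, d = 14, a = ⌊(11 + 3)/14⌋ = 1; p/q = (1·151 + 93)/(1·13 + 8) = 244/21; p² − 135·q² = 59536 − 59535 = 1.
  The first convergent with p² − 135·q² = 1 gives the fundamental solution (x₁, y₁) = (244, 21).
Step 2: Apply the recurrence (x_{n+1}, y_{n+1}) = (x₁x_n + 135y₁y_n, x₁y_n + y₁x_n) repeatedly.
  From (x_1, y_1) = (244, 21): x_2 = 244·244 + 135·21·21 = 119071; y_2 = 244·21 + 21·244 = 10248.
  From (x_2, y_2) = (119071, 10248): x_3 = 244·119071 + 135·21·10248 = 58106404; y_3 = 244·10248 + 21·119071 = 5001003.
  From (x_3, y_3) = (58106404, 5001003): x_4 = 244·58106404 + 135·21·5001003 = 28355806081; y_4 = 244·5001003 + 21·58106404 = 2440479216.
Step 3: Verify x_4² - 135·y_4² = 804051738503276578561 - 804051738503276578560 = 1 (should be 1). ✓

(x_1, y_1) = (244, 21); (x_4, y_4) = (28355806081, 2440479216).
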